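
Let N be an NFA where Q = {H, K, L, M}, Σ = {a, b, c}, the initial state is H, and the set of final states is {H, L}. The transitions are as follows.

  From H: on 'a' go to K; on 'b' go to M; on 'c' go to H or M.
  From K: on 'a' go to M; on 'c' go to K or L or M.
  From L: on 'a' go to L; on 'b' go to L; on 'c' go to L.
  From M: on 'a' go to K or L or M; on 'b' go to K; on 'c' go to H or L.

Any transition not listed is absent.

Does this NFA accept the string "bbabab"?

No

Start in {H}.
Read 'b': {H} → {M}.
Read 'b': {M} → {K}.
Read 'a': {K} → {M}.
Read 'b': {M} → {K}.
Read 'a': {K} → {M}.
Read 'b': {M} → {K}.
The final set {K} contains no accepting state.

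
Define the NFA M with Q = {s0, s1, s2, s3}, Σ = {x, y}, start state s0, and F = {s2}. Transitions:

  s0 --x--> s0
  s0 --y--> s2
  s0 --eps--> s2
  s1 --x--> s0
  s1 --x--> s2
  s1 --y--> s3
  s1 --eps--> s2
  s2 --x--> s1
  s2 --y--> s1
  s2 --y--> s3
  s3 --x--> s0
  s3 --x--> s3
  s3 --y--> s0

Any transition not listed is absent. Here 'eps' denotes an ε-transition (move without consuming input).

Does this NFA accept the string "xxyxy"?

Yes

Start: ε-closure({s0}) = {s0, s2}.
Read 'x': {s0, s2} → {s0, s1, s2}.
Read 'x': {s0, s1, s2} → {s0, s1, s2}.
Read 'y': {s0, s1, s2} → {s1, s2, s3}.
Read 'x': {s1, s2, s3} → {s0, s1, s2, s3}.
Read 'y': {s0, s1, s2, s3} → {s0, s1, s2, s3}.
The final set {s0, s1, s2, s3} contains the accepting state s2.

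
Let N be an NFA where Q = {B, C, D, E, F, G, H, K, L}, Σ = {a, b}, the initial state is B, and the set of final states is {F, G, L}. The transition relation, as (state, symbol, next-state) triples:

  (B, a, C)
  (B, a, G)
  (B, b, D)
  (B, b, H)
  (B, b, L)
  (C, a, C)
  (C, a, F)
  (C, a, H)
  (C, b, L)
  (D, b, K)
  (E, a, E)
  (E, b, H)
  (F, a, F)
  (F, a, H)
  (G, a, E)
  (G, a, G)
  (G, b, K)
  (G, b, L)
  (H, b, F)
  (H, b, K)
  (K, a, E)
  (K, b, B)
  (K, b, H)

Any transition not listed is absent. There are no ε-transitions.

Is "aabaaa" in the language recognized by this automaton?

Start in {B}.
Read 'a': {B} → {C, G}.
Read 'a': {C, G} → {C, E, F, G, H}.
Read 'b': {C, E, F, G, H} → {F, H, K, L}.
Read 'a': {F, H, K, L} → {E, F, H}.
Read 'a': {E, F, H} → {E, F, H}.
Read 'a': {E, F, H} → {E, F, H}.
The final set {E, F, H} contains the accepting state F.

Yes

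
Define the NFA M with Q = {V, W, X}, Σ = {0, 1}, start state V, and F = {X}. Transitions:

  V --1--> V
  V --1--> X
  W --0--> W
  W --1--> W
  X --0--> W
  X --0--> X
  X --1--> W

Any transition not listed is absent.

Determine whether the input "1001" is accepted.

No

Start in {V}.
Read '1': V→{V, X}; now {V, X}.
Read '0': V→∅, X→{W, X}; now {W, X}.
Read '0': W→{W}, X→{W, X}; now {W, X}.
Read '1': W→{W}, X→{W}; now {W}.
The final set {W} contains no accepting state.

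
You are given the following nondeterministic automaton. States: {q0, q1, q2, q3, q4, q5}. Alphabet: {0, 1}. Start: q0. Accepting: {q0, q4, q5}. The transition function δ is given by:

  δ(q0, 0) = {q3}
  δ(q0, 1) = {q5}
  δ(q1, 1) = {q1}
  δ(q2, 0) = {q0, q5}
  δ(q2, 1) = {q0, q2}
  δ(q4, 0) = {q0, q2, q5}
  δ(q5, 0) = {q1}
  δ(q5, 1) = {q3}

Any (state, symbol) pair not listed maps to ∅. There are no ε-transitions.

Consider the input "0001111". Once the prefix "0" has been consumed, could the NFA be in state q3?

Start in {q0}.
Read '0': q0→{q3}; now {q3}.
State q3 is in {q3}.

Yes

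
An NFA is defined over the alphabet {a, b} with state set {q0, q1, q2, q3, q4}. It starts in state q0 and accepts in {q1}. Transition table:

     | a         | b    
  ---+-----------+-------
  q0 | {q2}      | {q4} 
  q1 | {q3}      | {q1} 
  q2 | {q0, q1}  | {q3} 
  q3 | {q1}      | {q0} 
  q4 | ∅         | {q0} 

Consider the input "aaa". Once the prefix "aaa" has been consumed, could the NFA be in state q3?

Yes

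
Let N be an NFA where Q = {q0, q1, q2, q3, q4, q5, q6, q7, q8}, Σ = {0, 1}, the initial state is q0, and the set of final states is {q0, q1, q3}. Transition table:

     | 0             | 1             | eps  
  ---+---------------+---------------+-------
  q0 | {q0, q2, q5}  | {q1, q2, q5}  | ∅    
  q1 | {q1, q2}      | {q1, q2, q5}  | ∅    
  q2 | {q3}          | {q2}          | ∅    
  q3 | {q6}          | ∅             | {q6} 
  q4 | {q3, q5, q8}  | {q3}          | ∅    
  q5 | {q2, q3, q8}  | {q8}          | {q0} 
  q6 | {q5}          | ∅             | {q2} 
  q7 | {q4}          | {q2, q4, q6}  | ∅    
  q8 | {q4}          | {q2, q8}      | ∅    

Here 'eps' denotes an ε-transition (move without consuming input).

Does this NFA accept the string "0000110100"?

Start in {q0}.
Read '0': q0→{q0, q2, q5}; now {q0, q2, q5}.
Read '0': q0→{q0, q2, q5}, q2→{q3}, q5→{q2, q3, q8}; union {q0, q2, q3, q5, q8}; ε-closure = {q0, q2, q3, q5, q6, q8}.
Read '0': q0→{q0, q2, q5}, q2→{q3}, q3→{q6}, q5→{q2, q3, q8}, q6→{q5}, q8→{q4}; now {q0, q2, q3, q4, q5, q6, q8}.
Read '0': q0→{q0, q2, q5}, q2→{q3}, q3→{q6}, q4→{q3, q5, q8}, q5→{q2, q3, q8}, q6→{q5}, q8→{q4}; now {q0, q2, q3, q4, q5, q6, q8}.
Read '1': q0→{q1, q2, q5}, q2→{q2}, q3→∅, q4→{q3}, q5→{q8}, q6→∅, q8→{q2, q8}; union {q1, q2, q3, q5, q8}; ε-closure = {q0, q1, q2, q3, q5, q6, q8}.
Read '1': q0→{q1, q2, q5}, q1→{q1, q2, q5}, q2→{q2}, q3→∅, q5→{q8}, q6→∅, q8→{q2, q8}; union {q1, q2, q5, q8}; ε-closure = {q0, q1, q2, q5, q8}.
Read '0': q0→{q0, q2, q5}, q1→{q1, q2}, q2→{q3}, q5→{q2, q3, q8}, q8→{q4}; union {q0, q1, q2, q3, q4, q5, q8}; ε-closure = {q0, q1, q2, q3, q4, q5, q6, q8}.
Read '1': q0→{q1, q2, q5}, q1→{q1, q2, q5}, q2→{q2}, q3→∅, q4→{q3}, q5→{q8}, q6→∅, q8→{q2, q8}; union {q1, q2, q3, q5, q8}; ε-closure = {q0, q1, q2, q3, q5, q6, q8}.
Read '0': q0→{q0, q2, q5}, q1→{q1, q2}, q2→{q3}, q3→{q6}, q5→{q2, q3, q8}, q6→{q5}, q8→{q4}; now {q0, q1, q2, q3, q4, q5, q6, q8}.
Read '0': q0→{q0, q2, q5}, q1→{q1, q2}, q2→{q3}, q3→{q6}, q4→{q3, q5, q8}, q5→{q2, q3, q8}, q6→{q5}, q8→{q4}; now {q0, q1, q2, q3, q4, q5, q6, q8}.
The final set {q0, q1, q2, q3, q4, q5, q6, q8} contains the accepting states q0, q1, q3.

Yes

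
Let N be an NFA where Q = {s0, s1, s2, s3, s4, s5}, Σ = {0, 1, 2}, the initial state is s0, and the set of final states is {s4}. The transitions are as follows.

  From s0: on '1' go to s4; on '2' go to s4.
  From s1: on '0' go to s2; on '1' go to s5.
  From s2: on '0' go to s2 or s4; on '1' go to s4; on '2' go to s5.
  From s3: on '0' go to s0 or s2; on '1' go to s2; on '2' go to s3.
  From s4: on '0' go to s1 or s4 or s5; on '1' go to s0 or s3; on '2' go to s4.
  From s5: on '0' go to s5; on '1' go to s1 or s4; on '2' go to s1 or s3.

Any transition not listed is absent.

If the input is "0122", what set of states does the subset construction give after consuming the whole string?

Start in {s0}.
Read '0': {s0} → ∅.
The set is empty and remains empty for the remaining 3 symbols.

∅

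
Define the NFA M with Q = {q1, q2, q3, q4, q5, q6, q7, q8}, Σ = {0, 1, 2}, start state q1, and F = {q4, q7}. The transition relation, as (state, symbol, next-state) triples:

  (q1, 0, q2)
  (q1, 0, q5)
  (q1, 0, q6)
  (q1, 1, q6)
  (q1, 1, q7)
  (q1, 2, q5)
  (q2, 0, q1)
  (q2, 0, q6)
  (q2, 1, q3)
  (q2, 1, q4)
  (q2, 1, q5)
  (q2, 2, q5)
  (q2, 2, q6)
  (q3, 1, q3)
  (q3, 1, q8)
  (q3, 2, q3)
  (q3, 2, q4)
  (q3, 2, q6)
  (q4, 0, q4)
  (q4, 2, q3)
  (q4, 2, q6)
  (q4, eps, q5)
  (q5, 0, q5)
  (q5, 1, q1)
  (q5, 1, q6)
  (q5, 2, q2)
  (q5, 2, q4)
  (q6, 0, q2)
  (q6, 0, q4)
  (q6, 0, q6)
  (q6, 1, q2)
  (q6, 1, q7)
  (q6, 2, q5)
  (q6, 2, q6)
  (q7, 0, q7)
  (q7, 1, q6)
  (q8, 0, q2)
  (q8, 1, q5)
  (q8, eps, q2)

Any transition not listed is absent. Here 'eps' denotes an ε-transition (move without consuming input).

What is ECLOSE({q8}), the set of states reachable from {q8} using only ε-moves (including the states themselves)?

{q2, q8}

Begin with {q8}.
ε-move q8 → q2; add q2.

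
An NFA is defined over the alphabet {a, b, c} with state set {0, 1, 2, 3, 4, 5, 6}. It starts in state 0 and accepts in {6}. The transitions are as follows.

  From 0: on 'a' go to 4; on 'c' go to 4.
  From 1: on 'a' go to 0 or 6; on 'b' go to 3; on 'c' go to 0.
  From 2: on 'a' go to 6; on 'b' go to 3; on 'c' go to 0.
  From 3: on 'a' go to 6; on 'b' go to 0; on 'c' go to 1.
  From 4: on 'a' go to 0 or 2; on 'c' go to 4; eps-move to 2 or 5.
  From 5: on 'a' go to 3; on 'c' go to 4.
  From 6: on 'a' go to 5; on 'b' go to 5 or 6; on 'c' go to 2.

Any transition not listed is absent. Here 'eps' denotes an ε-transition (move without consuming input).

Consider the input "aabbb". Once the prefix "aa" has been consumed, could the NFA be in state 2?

Start in {0}.
Read 'a': {0} → {2, 4, 5}.
Read 'a': {2, 4, 5} → {0, 2, 3, 6}.
State 2 is in {0, 2, 3, 6}.

Yes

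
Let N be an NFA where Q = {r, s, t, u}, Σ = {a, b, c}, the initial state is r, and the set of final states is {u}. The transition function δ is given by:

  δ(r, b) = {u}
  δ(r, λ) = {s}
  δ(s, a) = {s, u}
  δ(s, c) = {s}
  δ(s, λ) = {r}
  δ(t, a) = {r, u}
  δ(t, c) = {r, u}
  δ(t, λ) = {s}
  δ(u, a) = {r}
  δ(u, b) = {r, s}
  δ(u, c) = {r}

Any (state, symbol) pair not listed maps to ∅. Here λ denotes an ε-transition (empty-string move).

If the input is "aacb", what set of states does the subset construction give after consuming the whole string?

Start: ε-closure({r}) = {r, s}.
Read 'a': {r, s} → {r, s, u}.
Read 'a': {r, s, u} → {r, s, u}.
Read 'c': {r, s, u} → {r, s}.
Read 'b': {r, s} → {u}.

{u}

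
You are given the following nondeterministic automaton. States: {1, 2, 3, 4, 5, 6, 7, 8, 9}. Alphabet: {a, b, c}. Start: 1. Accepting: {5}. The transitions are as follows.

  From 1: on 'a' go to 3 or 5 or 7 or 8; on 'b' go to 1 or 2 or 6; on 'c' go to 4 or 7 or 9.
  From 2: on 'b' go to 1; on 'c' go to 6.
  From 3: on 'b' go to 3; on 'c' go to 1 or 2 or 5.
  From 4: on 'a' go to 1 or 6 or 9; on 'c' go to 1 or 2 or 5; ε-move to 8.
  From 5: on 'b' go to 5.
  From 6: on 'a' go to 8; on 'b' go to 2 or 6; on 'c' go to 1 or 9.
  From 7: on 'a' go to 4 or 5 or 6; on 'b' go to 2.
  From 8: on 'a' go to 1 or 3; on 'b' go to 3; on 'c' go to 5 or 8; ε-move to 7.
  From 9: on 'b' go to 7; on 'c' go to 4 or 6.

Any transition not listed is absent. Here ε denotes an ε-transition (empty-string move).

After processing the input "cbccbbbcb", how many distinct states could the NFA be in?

6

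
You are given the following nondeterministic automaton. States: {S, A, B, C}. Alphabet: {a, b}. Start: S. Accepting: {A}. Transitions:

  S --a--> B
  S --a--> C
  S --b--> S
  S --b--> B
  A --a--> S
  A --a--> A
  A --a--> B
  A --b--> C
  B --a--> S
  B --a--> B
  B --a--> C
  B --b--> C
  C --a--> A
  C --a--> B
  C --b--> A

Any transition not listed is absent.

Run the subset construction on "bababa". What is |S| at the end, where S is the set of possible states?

4

Start in {S}.
Read 'b': S→{S, B}; now {S, B}.
Read 'a': S→{B, C}, B→{S, B, C}; now {S, B, C}.
Read 'b': S→{S, B}, B→{C}, C→{A}; now {S, A, B, C}.
Read 'a': S→{B, C}, A→{S, A, B}, B→{S, B, C}, C→{A, B}; now {S, A, B, C}.
Read 'b': S→{S, B}, A→{C}, B→{C}, C→{A}; now {S, A, B, C}.
Read 'a': S→{B, C}, A→{S, A, B}, B→{S, B, C}, C→{A, B}; now {S, A, B, C}.
That set has 4 states.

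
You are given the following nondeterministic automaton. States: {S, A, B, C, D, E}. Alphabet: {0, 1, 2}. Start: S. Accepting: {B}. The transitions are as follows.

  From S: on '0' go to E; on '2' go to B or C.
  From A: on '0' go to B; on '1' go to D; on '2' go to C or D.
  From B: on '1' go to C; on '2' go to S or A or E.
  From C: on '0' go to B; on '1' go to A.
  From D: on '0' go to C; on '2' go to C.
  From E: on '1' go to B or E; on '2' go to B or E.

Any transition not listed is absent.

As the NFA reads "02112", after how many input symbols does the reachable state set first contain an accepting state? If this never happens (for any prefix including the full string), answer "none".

2

Start in {S}.
Read '0': S→{E}; now {E}.
Read '2': E→{B, E}; now {B, E}.
None of the earlier sets intersect F, but {B, E} does.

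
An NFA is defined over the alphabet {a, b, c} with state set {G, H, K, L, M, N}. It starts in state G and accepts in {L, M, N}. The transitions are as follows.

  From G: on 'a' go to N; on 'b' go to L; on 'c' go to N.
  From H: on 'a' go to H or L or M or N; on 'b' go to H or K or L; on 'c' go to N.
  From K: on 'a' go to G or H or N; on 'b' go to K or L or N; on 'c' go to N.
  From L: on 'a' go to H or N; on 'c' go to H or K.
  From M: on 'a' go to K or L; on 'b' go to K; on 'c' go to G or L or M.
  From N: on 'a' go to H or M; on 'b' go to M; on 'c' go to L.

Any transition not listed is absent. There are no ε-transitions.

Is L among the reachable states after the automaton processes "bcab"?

Start in {G}.
Read 'b': G→{L}; now {L}.
Read 'c': L→{H, K}; now {H, K}.
Read 'a': H→{H, L, M, N}, K→{G, H, N}; now {G, H, L, M, N}.
Read 'b': G→{L}, H→{H, K, L}, L→∅, M→{K}, N→{M}; now {H, K, L, M}.
State L is in {H, K, L, M}.

Yes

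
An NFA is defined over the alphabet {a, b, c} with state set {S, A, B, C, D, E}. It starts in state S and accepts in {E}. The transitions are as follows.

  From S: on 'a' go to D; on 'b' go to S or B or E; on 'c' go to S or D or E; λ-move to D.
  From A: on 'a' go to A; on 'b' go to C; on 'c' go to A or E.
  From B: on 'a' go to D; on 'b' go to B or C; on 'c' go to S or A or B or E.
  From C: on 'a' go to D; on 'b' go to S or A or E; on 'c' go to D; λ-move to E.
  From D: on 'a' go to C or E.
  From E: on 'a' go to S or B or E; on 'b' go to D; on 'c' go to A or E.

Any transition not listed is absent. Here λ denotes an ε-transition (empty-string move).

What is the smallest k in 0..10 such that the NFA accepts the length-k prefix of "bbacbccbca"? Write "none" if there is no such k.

Start: ε-closure({S}) = {S, D}.
Read 'b': {S, D} → {S, B, D, E}.
None of the earlier sets intersect F, but {S, B, D, E} does.

1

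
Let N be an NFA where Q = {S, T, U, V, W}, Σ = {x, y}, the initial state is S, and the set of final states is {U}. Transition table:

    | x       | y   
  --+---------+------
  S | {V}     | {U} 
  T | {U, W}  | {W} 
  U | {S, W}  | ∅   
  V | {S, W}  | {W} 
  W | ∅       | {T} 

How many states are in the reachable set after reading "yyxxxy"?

Start in {S}.
Read 'y': {S} → {U}.
Read 'y': {U} → ∅.
The set is empty and remains empty for the remaining 4 symbols.
That set has 0 states.

0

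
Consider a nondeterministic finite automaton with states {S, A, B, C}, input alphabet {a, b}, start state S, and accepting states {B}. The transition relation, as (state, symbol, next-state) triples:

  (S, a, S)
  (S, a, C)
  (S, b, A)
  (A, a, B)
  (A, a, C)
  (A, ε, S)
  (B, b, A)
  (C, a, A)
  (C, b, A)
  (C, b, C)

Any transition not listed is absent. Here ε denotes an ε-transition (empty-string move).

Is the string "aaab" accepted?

No

Start in {S}.
Read 'a': {S} → {S, C}.
Read 'a': {S, C} → {S, A, C}.
Read 'a': {S, A, C} → {S, A, B, C}.
Read 'b': {S, A, B, C} → {S, A, C}.
The final set {S, A, C} contains no accepting state.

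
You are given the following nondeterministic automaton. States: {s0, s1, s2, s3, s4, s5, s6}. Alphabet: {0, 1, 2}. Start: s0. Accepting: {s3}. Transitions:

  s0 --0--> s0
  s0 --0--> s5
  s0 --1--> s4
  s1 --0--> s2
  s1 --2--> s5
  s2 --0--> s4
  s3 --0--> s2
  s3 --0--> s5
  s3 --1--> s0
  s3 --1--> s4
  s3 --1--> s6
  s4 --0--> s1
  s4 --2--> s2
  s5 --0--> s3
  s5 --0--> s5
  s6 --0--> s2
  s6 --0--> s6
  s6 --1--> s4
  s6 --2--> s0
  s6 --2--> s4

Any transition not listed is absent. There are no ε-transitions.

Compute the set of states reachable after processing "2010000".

Start in {s0}.
Read '2': {s0} → ∅.
The set is empty and remains empty for the remaining 6 symbols.

∅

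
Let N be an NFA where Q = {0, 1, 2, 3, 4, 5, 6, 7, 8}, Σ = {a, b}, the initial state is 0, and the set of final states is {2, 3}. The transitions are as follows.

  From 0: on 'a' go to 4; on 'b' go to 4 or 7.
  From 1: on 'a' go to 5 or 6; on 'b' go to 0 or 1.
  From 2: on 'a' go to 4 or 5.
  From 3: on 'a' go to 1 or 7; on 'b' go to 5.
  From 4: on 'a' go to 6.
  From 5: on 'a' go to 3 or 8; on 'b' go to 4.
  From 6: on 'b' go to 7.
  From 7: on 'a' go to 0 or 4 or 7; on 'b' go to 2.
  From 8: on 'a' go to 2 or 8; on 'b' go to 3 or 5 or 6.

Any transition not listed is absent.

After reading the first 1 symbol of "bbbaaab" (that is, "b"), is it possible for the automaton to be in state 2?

No

Start in {0}.
Read 'b': 0→{4, 7}; now {4, 7}.
State 2 is not in {4, 7}.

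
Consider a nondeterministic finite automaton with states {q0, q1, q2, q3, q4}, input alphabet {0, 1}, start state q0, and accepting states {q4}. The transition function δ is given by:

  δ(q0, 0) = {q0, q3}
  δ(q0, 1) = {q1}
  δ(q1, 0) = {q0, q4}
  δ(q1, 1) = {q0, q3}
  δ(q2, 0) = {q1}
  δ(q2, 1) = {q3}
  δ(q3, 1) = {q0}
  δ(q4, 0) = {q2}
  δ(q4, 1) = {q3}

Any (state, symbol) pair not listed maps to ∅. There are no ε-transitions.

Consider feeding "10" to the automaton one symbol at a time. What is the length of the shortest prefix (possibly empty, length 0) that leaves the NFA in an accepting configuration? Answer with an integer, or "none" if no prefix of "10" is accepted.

2

Start in {q0}.
Read '1': {q0} → {q1}.
Read '0': {q1} → {q0, q4}.
None of the earlier sets intersect F, but {q0, q4} does.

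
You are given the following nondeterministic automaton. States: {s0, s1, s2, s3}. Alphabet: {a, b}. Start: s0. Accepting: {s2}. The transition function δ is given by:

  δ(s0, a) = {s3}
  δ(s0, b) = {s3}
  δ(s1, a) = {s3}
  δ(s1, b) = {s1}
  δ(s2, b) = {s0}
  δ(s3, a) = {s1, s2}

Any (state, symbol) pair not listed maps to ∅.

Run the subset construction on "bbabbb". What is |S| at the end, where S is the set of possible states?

Start in {s0}.
Read 'b': {s0} → {s3}.
Read 'b': {s3} → ∅.
The set is empty and remains empty for the remaining 4 symbols.
That set has 0 states.

0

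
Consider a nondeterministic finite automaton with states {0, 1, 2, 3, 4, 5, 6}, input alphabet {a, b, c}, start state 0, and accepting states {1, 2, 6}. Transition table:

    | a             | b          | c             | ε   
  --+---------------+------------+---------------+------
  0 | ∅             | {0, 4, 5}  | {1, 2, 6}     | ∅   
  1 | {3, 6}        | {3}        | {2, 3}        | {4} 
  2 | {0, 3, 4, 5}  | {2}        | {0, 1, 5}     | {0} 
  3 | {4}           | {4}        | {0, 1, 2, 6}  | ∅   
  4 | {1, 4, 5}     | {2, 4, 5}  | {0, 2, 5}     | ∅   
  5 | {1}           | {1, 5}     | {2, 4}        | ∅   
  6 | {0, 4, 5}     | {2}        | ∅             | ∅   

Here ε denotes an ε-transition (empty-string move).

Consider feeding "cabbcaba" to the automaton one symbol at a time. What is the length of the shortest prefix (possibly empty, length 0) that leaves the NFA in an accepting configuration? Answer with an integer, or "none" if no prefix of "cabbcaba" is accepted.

1

Start in {0}.
Read 'c': {0} → {0, 1, 2, 4, 6}.
None of the earlier sets intersect F, but {0, 1, 2, 4, 6} does.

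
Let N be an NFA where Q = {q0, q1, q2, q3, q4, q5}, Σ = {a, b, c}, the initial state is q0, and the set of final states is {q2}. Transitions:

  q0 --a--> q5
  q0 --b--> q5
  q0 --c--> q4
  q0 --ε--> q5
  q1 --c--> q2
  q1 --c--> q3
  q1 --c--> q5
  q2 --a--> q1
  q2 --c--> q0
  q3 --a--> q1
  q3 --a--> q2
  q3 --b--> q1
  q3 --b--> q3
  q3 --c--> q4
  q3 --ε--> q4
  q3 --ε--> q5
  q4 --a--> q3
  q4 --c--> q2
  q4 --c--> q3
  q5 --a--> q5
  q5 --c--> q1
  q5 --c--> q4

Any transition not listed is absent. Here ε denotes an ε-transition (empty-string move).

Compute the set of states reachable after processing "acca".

{q1, q2, q3, q4, q5}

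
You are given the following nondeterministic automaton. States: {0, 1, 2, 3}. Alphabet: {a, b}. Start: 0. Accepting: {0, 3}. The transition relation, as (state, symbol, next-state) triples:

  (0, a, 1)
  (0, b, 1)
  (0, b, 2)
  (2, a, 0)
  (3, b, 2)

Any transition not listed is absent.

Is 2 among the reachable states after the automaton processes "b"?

Yes

Start in {0}.
Read 'b': 0→{1, 2}; now {1, 2}.
State 2 is in {1, 2}.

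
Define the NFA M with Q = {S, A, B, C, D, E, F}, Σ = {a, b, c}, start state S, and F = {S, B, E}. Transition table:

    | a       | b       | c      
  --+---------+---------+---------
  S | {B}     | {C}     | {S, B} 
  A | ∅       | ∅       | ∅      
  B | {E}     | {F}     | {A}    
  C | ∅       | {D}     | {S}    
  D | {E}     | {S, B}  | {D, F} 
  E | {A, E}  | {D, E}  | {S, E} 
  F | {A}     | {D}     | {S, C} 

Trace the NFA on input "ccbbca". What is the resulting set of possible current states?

Start in {S}.
Read 'c': {S} → {S, B}.
Read 'c': {S, B} → {S, A, B}.
Read 'b': {S, A, B} → {C, F}.
Read 'b': {C, F} → {D}.
Read 'c': {D} → {D, F}.
Read 'a': {D, F} → {A, E}.

{A, E}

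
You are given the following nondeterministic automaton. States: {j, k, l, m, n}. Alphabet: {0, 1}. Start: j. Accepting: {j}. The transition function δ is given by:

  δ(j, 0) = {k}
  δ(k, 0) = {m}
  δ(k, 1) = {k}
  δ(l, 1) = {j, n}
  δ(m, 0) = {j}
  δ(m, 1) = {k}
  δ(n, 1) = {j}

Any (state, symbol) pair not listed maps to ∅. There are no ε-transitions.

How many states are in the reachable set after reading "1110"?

0

Start in {j}.
Read '1': {j} → ∅.
The set is empty and remains empty for the remaining 3 symbols.
That set has 0 states.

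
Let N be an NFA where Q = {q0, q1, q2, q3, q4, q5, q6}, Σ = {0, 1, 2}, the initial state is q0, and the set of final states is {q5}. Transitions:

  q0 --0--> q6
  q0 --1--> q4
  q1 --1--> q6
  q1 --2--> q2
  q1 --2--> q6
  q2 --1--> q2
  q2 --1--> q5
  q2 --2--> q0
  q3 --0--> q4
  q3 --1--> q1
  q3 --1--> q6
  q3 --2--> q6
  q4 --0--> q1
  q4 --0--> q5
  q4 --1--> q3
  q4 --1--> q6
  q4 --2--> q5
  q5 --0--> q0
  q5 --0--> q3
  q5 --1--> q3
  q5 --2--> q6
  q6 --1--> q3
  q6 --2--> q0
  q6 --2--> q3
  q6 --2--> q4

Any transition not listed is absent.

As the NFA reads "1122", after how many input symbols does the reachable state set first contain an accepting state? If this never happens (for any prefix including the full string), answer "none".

4

Start in {q0}.
Read '1': {q0} → {q4}.
Read '1': {q4} → {q3, q6}.
Read '2': {q3, q6} → {q0, q3, q4, q6}.
Read '2': {q0, q3, q4, q6} → {q0, q3, q4, q5, q6}.
None of the earlier sets intersect F, but {q0, q3, q4, q5, q6} does.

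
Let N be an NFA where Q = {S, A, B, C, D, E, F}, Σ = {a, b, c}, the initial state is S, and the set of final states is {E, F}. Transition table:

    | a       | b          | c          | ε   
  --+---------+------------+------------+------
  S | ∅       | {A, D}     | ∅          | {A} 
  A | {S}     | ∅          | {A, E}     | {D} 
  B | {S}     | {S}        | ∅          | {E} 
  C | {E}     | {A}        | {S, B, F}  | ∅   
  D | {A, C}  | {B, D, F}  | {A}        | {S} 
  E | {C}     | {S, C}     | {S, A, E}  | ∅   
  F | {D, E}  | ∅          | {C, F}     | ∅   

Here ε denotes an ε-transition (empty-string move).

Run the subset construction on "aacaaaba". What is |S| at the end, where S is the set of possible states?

Start: ε-closure({S}) = {S, A, D}.
Read 'a': S→∅, A→{S}, D→{A, C}; union {S, A, C}; ε-closure = {S, A, C, D}.
Read 'a': S→∅, A→{S}, C→{E}, D→{A, C}; union {S, A, C, E}; ε-closure = {S, A, C, D, E}.
Read 'c': S→∅, A→{A, E}, C→{S, B, F}, D→{A}, E→{S, A, E}; union {S, A, B, E, F}; ε-closure = {S, A, B, D, E, F}.
Read 'a': S→∅, A→{S}, B→{S}, D→{A, C}, E→{C}, F→{D, E}; now {S, A, C, D, E}.
Read 'a': S→∅, A→{S}, C→{E}, D→{A, C}, E→{C}; union {S, A, C, E}; ε-closure = {S, A, C, D, E}.
Read 'a': S→∅, A→{S}, C→{E}, D→{A, C}, E→{C}; union {S, A, C, E}; ε-closure = {S, A, C, D, E}.
Read 'b': S→{A, D}, A→∅, C→{A}, D→{B, D, F}, E→{S, C}; union {S, A, B, C, D, F}; ε-closure = {S, A, B, C, D, E, F}.
Read 'a': S→∅, A→{S}, B→{S}, C→{E}, D→{A, C}, E→{C}, F→{D, E}; now {S, A, C, D, E}.
That set has 5 states.

5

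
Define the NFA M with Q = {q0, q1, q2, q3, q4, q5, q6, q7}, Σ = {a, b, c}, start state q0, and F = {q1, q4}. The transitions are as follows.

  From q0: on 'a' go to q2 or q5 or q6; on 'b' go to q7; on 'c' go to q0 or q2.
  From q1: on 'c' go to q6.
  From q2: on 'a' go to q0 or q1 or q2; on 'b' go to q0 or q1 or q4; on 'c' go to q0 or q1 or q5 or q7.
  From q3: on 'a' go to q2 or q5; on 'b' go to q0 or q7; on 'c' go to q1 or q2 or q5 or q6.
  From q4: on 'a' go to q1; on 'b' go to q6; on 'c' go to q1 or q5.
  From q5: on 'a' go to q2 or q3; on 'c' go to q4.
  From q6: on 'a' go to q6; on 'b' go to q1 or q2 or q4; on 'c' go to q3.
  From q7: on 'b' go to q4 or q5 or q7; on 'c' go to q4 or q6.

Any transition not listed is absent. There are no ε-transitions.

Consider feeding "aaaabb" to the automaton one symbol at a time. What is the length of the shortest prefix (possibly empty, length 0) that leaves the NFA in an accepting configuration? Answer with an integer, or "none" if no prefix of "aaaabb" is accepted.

2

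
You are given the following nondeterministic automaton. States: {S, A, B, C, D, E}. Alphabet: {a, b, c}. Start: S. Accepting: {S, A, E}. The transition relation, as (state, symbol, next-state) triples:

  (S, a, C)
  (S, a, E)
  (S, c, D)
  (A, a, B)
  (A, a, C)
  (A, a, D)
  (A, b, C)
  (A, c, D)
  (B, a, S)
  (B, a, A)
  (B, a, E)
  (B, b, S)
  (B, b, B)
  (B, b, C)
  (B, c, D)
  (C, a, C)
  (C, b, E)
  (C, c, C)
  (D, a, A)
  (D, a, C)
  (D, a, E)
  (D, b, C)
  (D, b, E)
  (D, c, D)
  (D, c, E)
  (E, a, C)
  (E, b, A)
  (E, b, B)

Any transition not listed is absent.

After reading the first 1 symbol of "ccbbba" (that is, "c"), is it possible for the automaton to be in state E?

No

Start in {S}.
Read 'c': S→{D}; now {D}.
State E is not in {D}.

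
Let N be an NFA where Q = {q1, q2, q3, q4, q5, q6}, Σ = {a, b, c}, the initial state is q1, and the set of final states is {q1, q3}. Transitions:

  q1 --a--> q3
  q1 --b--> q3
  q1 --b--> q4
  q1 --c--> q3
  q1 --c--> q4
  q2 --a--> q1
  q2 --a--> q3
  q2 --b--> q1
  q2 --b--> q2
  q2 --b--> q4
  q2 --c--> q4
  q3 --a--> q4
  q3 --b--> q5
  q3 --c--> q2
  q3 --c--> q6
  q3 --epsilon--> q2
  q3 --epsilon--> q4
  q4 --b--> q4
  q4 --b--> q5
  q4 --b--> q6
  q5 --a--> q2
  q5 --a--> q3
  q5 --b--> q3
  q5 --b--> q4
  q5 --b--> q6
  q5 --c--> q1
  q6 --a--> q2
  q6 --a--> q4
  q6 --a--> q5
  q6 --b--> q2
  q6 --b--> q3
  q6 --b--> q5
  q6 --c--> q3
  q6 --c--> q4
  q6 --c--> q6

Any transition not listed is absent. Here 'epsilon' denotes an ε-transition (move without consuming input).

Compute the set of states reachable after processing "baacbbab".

{q1, q2, q3, q4, q5, q6}

Start in {q1}.
Read 'b': {q1} → {q2, q3, q4}.
Read 'a': {q2, q3, q4} → {q1, q2, q3, q4}.
Read 'a': {q1, q2, q3, q4} → {q1, q2, q3, q4}.
Read 'c': {q1, q2, q3, q4} → {q2, q3, q4, q6}.
Read 'b': {q2, q3, q4, q6} → {q1, q2, q3, q4, q5, q6}.
Read 'b': {q1, q2, q3, q4, q5, q6} → {q1, q2, q3, q4, q5, q6}.
Read 'a': {q1, q2, q3, q4, q5, q6} → {q1, q2, q3, q4, q5}.
Read 'b': {q1, q2, q3, q4, q5} → {q1, q2, q3, q4, q5, q6}.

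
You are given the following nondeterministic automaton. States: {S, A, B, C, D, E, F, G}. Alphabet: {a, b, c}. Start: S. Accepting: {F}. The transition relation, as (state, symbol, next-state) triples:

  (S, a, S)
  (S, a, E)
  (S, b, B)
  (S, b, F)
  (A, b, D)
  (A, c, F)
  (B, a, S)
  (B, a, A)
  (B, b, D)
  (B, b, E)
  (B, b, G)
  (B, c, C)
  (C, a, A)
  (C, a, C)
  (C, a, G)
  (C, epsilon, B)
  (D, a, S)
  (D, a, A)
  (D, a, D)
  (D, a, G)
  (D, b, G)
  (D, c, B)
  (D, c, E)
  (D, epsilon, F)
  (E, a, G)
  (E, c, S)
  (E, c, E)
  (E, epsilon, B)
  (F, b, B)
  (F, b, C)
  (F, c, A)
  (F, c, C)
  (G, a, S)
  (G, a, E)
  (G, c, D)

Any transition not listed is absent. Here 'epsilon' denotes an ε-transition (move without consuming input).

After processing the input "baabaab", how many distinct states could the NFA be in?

Start in {S}.
Read 'b': S→{B, F}; now {B, F}.
Read 'a': B→{S, A}, F→∅; now {S, A}.
Read 'a': S→{S, E}, A→∅; union {S, E}; ε-closure = {S, B, E}.
Read 'b': S→{B, F}, B→{D, E, G}, E→∅; now {B, D, E, F, G}.
Read 'a': B→{S, A}, D→{S, A, D, G}, E→{G}, F→∅, G→{S, E}; union {S, A, D, E, G}; ε-closure = {S, A, B, D, E, F, G}.
Read 'a': S→{S, E}, A→∅, B→{S, A}, D→{S, A, D, G}, E→{G}, F→∅, G→{S, E}; union {S, A, D, E, G}; ε-closure = {S, A, B, D, E, F, G}.
Read 'b': S→{B, F}, A→{D}, B→{D, E, G}, D→{G}, E→∅, F→{B, C}, G→∅; now {B, C, D, E, F, G}.
That set has 6 states.

6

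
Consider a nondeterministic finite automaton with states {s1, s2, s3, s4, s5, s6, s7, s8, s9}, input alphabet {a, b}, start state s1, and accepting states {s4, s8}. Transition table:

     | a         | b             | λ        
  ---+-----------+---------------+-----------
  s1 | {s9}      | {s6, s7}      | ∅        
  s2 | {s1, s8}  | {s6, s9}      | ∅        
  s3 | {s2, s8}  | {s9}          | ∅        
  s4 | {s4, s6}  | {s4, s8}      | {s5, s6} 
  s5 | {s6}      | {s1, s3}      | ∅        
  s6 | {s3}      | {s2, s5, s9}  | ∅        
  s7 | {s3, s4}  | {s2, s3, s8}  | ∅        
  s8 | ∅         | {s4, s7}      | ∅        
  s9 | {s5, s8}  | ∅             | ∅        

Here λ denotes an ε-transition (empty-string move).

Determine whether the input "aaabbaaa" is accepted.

Start in {s1}.
Read 'a': s1→{s9}; now {s9}.
Read 'a': s9→{s5, s8}; now {s5, s8}.
Read 'a': s5→{s6}, s8→∅; now {s6}.
Read 'b': s6→{s2, s5, s9}; now {s2, s5, s9}.
Read 'b': s2→{s6, s9}, s5→{s1, s3}, s9→∅; now {s1, s3, s6, s9}.
Read 'a': s1→{s9}, s3→{s2, s8}, s6→{s3}, s9→{s5, s8}; now {s2, s3, s5, s8, s9}.
Read 'a': s2→{s1, s8}, s3→{s2, s8}, s5→{s6}, s8→∅, s9→{s5, s8}; now {s1, s2, s5, s6, s8}.
Read 'a': s1→{s9}, s2→{s1, s8}, s5→{s6}, s6→{s3}, s8→∅; now {s1, s3, s6, s8, s9}.
The final set {s1, s3, s6, s8, s9} contains the accepting state s8.

Yes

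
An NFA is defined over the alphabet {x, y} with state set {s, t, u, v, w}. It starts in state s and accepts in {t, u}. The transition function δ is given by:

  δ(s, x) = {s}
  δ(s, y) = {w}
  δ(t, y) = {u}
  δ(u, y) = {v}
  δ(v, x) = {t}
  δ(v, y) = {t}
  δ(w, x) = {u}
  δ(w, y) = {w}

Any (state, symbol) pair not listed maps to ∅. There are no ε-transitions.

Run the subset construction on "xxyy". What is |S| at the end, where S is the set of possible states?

1

Start in {s}.
Read 'x': s→{s}; now {s}.
Read 'x': s→{s}; now {s}.
Read 'y': s→{w}; now {w}.
Read 'y': w→{w}; now {w}.
That set has 1 state.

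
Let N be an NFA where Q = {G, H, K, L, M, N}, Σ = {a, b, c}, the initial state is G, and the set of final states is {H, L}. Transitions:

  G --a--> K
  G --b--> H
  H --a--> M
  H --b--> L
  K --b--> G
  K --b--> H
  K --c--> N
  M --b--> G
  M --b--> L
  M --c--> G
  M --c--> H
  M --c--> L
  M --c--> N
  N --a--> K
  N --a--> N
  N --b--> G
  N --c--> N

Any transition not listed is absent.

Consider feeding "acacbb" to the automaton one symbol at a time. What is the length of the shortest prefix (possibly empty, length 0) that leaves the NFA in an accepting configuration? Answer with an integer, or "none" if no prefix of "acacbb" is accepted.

6

Start in {G}.
Read 'a': G→{K}; now {K}.
Read 'c': K→{N}; now {N}.
Read 'a': N→{K, N}; now {K, N}.
Read 'c': K→{N}, N→{N}; now {N}.
Read 'b': N→{G}; now {G}.
Read 'b': G→{H}; now {H}.
None of the earlier sets intersect F, but {H} does.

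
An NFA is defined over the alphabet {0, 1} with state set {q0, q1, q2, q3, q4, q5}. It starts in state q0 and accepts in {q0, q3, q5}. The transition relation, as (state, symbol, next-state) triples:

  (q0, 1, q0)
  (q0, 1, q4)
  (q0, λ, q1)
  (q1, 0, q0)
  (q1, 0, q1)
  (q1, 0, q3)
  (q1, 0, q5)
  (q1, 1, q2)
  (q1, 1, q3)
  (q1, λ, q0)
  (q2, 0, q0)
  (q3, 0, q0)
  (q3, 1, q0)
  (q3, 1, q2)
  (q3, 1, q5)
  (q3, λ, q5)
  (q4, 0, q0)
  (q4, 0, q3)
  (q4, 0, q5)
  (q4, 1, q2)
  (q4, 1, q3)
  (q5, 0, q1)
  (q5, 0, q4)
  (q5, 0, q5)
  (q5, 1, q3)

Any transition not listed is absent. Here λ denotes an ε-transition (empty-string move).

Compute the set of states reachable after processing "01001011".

Start: ε-closure({q0}) = {q0, q1}.
Read '0': {q0, q1} → {q0, q1, q3, q5}.
Read '1': {q0, q1, q3, q5} → {q0, q1, q2, q3, q4, q5}.
Read '0': {q0, q1, q2, q3, q4, q5} → {q0, q1, q3, q4, q5}.
Read '0': {q0, q1, q3, q4, q5} → {q0, q1, q3, q4, q5}.
Read '1': {q0, q1, q3, q4, q5} → {q0, q1, q2, q3, q4, q5}.
Read '0': {q0, q1, q2, q3, q4, q5} → {q0, q1, q3, q4, q5}.
Read '1': {q0, q1, q3, q4, q5} → {q0, q1, q2, q3, q4, q5}.
Read '1': {q0, q1, q2, q3, q4, q5} → {q0, q1, q2, q3, q4, q5}.

{q0, q1, q2, q3, q4, q5}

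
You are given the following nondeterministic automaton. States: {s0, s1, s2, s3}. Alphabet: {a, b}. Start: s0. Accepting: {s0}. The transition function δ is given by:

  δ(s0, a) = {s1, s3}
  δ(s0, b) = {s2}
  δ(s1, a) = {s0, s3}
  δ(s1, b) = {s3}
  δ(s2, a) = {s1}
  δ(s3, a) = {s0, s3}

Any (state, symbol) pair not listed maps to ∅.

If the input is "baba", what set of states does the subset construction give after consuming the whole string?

{s0, s3}

Start in {s0}.
Read 'b': {s0} → {s2}.
Read 'a': {s2} → {s1}.
Read 'b': {s1} → {s3}.
Read 'a': {s3} → {s0, s3}.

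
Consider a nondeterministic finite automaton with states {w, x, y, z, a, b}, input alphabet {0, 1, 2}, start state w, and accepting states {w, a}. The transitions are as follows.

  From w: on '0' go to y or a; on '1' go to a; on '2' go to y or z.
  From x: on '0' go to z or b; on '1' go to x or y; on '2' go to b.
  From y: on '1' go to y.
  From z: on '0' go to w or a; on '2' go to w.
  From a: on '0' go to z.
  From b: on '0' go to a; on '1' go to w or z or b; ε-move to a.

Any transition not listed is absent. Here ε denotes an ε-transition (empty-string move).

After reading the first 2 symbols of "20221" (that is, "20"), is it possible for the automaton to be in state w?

Yes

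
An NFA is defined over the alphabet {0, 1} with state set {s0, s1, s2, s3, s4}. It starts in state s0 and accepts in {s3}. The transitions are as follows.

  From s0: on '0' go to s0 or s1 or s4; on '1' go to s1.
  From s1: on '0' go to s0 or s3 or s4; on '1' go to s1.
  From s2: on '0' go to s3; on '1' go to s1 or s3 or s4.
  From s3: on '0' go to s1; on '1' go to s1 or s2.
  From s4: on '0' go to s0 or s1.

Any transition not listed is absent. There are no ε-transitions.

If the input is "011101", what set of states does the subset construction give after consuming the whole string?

Start in {s0}.
Read '0': s0→{s0, s1, s4}; now {s0, s1, s4}.
Read '1': s0→{s1}, s1→{s1}, s4→∅; now {s1}.
Read '1': s1→{s1}; now {s1}.
Read '1': s1→{s1}; now {s1}.
Read '0': s1→{s0, s3, s4}; now {s0, s3, s4}.
Read '1': s0→{s1}, s3→{s1, s2}, s4→∅; now {s1, s2}.

{s1, s2}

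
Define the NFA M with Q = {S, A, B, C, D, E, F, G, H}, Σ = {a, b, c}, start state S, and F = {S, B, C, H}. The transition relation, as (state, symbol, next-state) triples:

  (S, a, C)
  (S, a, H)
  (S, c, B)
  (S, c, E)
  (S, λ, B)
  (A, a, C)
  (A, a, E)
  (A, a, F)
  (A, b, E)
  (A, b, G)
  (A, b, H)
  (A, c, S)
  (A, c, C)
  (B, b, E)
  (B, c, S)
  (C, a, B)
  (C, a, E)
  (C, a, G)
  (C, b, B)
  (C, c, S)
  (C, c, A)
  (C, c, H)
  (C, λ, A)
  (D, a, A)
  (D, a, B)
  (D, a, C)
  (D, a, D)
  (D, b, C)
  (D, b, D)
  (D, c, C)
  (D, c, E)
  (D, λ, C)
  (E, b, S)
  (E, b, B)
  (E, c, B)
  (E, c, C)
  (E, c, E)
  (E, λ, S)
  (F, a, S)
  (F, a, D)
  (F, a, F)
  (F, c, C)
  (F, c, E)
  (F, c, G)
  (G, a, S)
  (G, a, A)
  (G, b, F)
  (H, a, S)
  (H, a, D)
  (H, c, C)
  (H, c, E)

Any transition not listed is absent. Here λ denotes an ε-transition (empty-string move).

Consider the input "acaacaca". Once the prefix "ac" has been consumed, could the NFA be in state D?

Start: ε-closure({S}) = {S, B}.
Read 'a': {S, B} → {A, C, H}.
Read 'c': {A, C, H} → {S, A, B, C, E, H}.
State D is not in {S, A, B, C, E, H}.

No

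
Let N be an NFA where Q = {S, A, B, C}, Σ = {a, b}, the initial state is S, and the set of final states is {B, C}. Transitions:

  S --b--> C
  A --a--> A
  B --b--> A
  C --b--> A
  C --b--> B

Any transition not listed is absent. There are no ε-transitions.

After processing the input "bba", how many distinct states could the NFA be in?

1

Start in {S}.
Read 'b': {S} → {C}.
Read 'b': {C} → {A, B}.
Read 'a': {A, B} → {A}.
That set has 1 state.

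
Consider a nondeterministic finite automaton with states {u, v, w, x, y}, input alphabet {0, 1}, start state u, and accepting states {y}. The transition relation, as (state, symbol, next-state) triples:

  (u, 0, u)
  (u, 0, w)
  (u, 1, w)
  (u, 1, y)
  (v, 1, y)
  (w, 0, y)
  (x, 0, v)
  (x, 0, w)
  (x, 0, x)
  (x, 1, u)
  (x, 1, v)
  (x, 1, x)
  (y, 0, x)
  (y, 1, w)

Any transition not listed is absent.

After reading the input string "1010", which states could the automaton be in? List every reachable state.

{u, v, w, x, y}

Start in {u}.
Read '1': {u} → {w, y}.
Read '0': {w, y} → {x, y}.
Read '1': {x, y} → {u, v, w, x}.
Read '0': {u, v, w, x} → {u, v, w, x, y}.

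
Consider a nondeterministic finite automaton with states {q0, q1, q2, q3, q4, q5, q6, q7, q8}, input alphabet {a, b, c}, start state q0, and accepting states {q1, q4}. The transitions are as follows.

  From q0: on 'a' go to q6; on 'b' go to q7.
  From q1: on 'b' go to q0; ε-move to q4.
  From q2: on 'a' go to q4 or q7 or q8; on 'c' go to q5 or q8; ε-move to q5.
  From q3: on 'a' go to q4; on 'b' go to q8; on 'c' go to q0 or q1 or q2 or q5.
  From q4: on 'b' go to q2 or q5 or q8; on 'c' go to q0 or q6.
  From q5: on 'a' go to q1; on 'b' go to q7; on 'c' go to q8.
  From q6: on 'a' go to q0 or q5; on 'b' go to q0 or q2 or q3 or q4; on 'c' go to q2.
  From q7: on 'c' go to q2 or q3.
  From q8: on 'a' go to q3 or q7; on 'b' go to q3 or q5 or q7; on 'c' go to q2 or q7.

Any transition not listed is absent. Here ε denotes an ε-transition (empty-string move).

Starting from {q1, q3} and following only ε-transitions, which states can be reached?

{q1, q3, q4}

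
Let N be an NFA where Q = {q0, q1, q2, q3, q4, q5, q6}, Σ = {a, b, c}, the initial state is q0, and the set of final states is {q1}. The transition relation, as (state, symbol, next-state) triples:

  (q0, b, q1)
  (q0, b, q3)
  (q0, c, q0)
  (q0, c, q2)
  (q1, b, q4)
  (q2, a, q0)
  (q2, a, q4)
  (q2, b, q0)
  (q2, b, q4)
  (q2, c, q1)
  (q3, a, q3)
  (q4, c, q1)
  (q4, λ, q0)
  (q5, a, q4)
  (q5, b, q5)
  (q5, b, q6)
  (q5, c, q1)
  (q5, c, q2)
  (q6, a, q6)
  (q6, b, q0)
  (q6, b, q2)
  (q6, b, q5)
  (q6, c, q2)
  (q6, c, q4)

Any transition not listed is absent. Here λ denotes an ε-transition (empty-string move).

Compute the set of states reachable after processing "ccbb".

{q0, q1, q3, q4}

Start in {q0}.
Read 'c': {q0} → {q0, q2}.
Read 'c': {q0, q2} → {q0, q1, q2}.
Read 'b': {q0, q1, q2} → {q0, q1, q3, q4}.
Read 'b': {q0, q1, q3, q4} → {q0, q1, q3, q4}.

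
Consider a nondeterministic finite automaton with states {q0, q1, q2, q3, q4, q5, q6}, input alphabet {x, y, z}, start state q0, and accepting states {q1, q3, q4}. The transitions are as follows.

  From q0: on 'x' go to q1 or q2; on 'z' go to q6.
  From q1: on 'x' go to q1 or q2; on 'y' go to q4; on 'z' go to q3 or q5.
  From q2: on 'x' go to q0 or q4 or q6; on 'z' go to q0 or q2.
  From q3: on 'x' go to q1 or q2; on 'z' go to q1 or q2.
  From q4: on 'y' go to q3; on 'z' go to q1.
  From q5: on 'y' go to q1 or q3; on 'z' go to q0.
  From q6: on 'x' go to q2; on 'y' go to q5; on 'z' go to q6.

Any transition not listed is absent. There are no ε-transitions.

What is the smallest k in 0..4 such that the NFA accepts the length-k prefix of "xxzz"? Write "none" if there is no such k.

Start in {q0}.
Read 'x': {q0} → {q1, q2}.
None of the earlier sets intersect F, but {q1, q2} does.

1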